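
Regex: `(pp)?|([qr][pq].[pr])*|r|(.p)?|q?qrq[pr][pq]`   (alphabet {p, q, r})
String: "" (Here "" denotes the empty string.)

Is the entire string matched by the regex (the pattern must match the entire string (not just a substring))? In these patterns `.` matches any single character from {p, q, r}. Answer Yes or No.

Yes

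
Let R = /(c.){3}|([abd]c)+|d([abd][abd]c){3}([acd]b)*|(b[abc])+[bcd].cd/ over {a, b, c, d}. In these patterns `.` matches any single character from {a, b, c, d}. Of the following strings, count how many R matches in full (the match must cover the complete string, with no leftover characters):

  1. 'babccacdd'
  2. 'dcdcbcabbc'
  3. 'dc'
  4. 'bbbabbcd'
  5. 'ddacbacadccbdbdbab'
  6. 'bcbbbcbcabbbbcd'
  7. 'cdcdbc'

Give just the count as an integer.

3

1 → no match
2 → no match
3 → match
4 → match
5 → match
6 → no match
7 → no match
Total matched: 3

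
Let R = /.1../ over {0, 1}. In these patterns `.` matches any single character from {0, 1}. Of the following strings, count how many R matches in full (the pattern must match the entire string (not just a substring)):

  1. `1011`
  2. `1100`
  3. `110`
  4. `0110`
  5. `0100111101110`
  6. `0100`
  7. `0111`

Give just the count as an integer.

1 → no match
2 → match
3 → no match
4 → match
5 → no match
6 → match
7 → match
Total matched: 4

4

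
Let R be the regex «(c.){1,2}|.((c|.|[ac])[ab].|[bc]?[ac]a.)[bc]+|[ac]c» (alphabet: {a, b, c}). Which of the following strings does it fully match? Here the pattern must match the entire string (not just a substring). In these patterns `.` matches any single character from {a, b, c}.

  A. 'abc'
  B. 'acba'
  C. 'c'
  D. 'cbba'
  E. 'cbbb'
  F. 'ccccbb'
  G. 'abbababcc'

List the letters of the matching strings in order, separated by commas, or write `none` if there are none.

none

A → no match
B → no match
C → no match
D → no match
E → no match
F → no match
G → no match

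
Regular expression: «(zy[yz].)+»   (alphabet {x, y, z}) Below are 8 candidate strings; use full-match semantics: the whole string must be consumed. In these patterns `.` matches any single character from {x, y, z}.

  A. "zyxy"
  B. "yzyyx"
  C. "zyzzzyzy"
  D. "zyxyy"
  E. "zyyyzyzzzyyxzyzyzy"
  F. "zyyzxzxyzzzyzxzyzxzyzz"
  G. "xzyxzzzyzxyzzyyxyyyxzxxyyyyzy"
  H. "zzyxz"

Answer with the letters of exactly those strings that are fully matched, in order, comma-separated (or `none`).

C

A → no match
B → no match — must start with "zy"
C → match
D → no match
E → no match
F → no match
G → no match — must start with "zy"
H → no match — must start with "zy"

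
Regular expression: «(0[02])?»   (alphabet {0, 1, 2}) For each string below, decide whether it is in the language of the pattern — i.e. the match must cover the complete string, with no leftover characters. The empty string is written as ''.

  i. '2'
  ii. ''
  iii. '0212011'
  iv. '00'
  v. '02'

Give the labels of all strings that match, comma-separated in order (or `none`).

ii, iv, v

i. '2' → no match
ii. '' → match
iii. '0212011' → no match
iv. '00' → match
v. '02' → match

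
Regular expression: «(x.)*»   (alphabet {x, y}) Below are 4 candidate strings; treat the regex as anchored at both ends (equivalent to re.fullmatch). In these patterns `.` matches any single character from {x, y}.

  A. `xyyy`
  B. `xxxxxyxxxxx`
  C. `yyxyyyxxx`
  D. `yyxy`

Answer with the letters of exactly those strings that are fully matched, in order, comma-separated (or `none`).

none

A → no match
B → no match
C → no match
D → no match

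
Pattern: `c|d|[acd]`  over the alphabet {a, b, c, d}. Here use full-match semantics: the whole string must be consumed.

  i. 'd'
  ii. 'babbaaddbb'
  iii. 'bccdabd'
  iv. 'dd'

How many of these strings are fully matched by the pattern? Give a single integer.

1

i → match
ii → no match
iii → no match
iv → no match
Total matched: 1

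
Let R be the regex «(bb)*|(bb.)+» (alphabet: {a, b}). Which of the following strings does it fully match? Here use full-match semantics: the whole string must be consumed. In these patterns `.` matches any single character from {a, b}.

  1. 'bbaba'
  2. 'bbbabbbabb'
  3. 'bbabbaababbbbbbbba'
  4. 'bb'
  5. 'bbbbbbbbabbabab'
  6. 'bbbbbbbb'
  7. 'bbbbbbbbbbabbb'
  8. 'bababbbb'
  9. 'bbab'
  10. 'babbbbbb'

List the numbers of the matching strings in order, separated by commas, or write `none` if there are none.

4, 6

1. 'bbaba' → no match
2. 'bbbabbbabb' → no match
3 → no match
4. 'bb' → match
5 → no match
6. 'bbbbbbbb' → match
7 → no match
8. 'bababbbb' → no match
9. 'bbab' → no match
10. 'babbbbbb' → no match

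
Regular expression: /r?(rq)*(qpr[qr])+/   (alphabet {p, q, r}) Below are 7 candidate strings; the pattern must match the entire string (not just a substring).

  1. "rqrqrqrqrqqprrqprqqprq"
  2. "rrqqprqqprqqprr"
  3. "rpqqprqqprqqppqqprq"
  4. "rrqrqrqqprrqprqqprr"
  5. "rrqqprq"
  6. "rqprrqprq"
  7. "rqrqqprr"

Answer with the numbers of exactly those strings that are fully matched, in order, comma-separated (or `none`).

1, 2, 4, 5, 6, 7

1 → match
2 → match
3 → no match
4 → match
5 → match
6 → match
7 → match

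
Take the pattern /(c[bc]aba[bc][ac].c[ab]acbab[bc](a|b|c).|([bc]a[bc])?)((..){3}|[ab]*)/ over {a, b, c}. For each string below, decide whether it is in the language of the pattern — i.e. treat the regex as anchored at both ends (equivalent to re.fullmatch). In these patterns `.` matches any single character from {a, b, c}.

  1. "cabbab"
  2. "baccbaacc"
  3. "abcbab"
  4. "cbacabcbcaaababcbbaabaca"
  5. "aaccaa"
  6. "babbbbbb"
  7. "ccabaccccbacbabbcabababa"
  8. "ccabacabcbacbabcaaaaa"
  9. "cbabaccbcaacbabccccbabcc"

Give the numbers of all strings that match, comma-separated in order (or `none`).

1, 2, 3, 5, 6, 7, 8, 9

1 → match
2 → match
3 → match
4 → no match
5 → match
6 → match
7 → match
8 → match
9 → match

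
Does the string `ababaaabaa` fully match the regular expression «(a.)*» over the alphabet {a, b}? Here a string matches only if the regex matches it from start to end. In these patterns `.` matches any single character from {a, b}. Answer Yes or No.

Yes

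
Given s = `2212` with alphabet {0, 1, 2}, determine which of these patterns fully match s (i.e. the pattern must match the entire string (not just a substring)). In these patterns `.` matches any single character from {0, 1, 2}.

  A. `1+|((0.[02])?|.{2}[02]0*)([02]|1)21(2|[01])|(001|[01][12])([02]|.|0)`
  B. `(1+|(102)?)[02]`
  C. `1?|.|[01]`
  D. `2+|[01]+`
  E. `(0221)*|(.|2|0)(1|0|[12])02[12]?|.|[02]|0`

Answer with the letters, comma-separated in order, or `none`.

A → match
B → no match
C → no match
D → no match
E → no match

A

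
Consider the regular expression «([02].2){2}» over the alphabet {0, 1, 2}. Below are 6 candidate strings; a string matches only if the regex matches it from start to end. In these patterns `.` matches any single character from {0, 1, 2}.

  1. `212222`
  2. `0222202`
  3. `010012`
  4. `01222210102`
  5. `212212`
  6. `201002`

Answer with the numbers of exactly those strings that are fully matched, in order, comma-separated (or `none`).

1. `212222` → match
2. `0222202` → no match
3. `010012` → no match
4. `01222210102` → no match
5. `212212` → match
6. `201002` → no match

1, 5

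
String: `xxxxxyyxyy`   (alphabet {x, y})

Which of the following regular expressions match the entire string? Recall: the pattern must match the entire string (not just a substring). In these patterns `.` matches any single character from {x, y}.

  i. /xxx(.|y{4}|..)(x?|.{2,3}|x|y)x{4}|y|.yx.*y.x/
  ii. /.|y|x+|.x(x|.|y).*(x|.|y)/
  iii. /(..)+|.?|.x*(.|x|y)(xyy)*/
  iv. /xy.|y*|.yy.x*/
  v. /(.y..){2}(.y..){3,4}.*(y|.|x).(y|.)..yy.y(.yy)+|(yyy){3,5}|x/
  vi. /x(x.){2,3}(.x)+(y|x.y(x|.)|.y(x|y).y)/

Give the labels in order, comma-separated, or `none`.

i → no match
ii → match
iii → match
iv → no match
v → no match
vi → no match

ii, iii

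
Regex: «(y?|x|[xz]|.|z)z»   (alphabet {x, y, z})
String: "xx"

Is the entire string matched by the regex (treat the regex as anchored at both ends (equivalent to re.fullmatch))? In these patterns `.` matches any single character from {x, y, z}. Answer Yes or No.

Every match must end with "z", but "xx" does not.

No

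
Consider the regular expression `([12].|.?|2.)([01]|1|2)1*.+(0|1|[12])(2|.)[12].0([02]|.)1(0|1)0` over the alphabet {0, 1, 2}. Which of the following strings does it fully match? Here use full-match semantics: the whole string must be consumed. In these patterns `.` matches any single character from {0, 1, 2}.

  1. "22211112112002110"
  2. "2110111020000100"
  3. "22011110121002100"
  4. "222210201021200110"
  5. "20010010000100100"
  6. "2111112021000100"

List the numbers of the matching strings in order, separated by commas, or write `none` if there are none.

1, 3, 4, 6

1 → match
2 → no match
3 → match
4 → match
5 → no match
6 → match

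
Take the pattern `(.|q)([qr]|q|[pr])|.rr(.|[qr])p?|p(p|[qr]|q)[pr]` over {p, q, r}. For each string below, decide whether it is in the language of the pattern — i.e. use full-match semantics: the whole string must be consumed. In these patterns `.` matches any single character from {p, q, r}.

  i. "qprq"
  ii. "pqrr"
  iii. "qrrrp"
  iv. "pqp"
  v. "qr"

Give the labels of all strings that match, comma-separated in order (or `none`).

iii, iv, v

i → no match
ii → no match
iii → match
iv → match
v → match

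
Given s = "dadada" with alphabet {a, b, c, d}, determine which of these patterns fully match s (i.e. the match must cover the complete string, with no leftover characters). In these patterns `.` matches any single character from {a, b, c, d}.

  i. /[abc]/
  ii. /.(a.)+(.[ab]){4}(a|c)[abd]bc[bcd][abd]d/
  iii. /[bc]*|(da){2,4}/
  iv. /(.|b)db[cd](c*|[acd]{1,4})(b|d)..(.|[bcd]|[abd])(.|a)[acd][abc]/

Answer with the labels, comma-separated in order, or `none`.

i → no match
ii → no match — must end with "d"
iii → match
iv → no match

iii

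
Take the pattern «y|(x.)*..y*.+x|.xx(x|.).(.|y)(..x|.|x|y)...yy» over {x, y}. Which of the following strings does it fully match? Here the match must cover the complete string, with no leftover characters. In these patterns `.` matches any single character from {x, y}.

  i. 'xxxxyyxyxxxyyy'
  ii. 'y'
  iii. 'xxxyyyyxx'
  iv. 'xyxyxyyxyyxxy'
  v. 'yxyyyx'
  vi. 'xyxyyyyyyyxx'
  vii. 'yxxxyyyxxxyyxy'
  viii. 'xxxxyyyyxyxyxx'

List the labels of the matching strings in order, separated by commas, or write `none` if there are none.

i → match
ii → match
iii → match
iv → no match
v → match
vi → match
vii → no match
viii → match

i, ii, iii, v, vi, viii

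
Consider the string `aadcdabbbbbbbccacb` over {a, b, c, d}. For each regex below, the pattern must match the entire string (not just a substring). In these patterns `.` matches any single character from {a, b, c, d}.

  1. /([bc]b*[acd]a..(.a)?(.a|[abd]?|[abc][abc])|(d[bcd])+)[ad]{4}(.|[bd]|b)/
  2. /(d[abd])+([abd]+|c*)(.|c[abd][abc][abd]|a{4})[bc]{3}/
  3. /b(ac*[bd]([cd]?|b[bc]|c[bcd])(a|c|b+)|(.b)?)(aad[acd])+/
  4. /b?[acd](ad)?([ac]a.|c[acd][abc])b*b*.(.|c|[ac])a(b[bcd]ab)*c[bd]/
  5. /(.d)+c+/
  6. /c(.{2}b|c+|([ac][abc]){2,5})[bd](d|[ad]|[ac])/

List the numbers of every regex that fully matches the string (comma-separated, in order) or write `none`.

4

1 → no match
2 → no match — must start with `d`
3 → no match — must start with `b`
4 → match
5 → no match — must end with `c`
6 → no match — must start with `c`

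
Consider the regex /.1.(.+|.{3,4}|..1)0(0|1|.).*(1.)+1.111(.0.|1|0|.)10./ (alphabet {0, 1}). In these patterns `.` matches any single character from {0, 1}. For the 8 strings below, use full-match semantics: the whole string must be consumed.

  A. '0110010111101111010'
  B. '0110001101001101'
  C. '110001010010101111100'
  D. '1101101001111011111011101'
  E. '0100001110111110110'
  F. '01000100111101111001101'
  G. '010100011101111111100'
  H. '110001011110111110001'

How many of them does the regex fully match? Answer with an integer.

1

A → no match
B → no match
C → match
D → no match
E → no match
F → no match
G → no match
H → no match
Total matched: 1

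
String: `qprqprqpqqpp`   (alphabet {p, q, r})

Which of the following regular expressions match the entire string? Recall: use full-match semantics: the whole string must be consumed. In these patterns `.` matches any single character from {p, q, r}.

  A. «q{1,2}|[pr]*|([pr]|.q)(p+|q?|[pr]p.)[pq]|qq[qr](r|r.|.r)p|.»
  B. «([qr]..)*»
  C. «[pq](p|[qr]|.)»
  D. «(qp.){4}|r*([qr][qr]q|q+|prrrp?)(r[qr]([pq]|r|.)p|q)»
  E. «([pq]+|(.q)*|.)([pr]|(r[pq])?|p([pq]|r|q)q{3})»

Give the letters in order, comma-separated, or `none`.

A → no match
B → match
C → no match
D → match
E → no match

B, D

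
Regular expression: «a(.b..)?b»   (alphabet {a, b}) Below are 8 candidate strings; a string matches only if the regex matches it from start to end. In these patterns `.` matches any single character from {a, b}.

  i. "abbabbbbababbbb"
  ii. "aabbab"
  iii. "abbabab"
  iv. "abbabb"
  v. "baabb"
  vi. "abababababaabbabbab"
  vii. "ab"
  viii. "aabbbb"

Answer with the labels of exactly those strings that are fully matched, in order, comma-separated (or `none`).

i → no match
ii → match
iii → no match
iv → match
v → no match — must start with "a"
vi → no match
vii → match
viii → match

ii, iv, vii, viii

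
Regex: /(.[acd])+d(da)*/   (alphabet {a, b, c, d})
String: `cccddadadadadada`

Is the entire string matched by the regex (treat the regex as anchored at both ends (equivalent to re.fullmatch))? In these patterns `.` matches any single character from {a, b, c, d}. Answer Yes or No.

No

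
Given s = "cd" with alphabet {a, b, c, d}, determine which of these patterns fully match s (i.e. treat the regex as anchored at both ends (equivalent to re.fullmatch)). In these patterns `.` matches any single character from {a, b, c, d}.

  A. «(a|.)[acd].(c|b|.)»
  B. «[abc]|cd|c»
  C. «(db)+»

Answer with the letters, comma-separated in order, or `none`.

A → no match
B → match
C → no match — must start with "db"

B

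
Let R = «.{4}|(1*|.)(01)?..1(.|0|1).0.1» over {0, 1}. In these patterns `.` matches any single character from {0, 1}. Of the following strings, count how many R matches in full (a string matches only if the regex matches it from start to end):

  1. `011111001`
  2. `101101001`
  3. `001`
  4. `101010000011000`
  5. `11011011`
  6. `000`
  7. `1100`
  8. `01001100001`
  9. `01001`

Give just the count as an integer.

1 → match
2 → match
3 → no match
4 → no match
5 → no match
6 → no match
7 → match
8 → no match
9 → no match
Total matched: 3

3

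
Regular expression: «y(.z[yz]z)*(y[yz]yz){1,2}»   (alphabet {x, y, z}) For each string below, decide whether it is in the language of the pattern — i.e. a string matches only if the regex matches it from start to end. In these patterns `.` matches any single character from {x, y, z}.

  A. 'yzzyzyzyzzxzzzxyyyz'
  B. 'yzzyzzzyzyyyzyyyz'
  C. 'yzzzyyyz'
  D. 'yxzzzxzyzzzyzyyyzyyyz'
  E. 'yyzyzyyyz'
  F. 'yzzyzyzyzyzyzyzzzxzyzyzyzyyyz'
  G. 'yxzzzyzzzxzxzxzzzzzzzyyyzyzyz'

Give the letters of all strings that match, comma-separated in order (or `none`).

A → no match
B → match
C → no match
D → match
E → match
F → match
G → no match

B, D, E, F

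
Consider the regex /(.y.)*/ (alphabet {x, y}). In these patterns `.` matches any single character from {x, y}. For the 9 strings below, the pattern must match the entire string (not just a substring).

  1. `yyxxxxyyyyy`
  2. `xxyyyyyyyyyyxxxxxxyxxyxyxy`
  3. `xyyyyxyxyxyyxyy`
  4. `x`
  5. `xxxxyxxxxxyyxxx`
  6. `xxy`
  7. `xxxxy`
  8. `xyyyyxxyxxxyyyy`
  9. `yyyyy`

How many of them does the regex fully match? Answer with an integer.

0

1. `yyxxxxyyyyy` → no match
2 → no match
3 → no match
4. `x` → no match
5 → no match
6. `xxy` → no match
7. `xxxxy` → no match
8 → no match
9. `yyyyy` → no match
Total matched: 0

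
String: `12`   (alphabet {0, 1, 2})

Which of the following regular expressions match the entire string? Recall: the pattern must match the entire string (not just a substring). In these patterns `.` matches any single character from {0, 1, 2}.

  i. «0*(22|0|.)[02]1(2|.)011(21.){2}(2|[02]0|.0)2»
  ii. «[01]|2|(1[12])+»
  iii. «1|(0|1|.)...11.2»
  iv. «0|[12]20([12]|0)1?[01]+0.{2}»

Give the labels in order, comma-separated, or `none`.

i → no match
ii → match
iii → no match
iv → no match

ii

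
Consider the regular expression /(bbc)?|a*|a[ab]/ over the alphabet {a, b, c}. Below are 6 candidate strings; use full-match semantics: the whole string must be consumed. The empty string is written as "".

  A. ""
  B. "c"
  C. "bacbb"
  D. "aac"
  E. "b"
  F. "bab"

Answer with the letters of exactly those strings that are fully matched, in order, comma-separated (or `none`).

A. "" → match
B. "c" → no match
C. "bacbb" → no match
D. "aac" → no match
E. "b" → no match
F. "bab" → no match

A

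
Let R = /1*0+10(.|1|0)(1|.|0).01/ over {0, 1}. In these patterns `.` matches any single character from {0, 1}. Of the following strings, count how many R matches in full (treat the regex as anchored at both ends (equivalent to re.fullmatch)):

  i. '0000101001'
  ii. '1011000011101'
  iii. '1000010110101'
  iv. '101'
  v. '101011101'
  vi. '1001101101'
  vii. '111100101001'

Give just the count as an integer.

1

i. '0000101001' → no match
ii → no match
iii → no match
iv. '101' → no match
v. '101011101' → match
vi. '1001101101' → no match
vii. '111100101001' → no match
Total matched: 1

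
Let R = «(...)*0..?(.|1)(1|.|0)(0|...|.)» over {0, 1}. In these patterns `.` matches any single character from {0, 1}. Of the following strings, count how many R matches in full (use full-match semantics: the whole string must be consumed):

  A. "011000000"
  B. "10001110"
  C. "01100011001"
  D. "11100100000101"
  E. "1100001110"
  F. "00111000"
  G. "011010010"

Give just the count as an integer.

7

A → match
B → match
C → match
D → match
E → match
F → match
G → match
Total matched: 7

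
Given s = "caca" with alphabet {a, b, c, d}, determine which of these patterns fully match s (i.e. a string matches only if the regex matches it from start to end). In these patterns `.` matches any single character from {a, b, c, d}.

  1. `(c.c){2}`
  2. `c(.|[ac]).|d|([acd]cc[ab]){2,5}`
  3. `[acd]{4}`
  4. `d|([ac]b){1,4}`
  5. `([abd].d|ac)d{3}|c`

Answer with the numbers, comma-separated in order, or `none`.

3

1 → no match — must end with "c"
2 → no match
3 → match
4 → no match
5 → no match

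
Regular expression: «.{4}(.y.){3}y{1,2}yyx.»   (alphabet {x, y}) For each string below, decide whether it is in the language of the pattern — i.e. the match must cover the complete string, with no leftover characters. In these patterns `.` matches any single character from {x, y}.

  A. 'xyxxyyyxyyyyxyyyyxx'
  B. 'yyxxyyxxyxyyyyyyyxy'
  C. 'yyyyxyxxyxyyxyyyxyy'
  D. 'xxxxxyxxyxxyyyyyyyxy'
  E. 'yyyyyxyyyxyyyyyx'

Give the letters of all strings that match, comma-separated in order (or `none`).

A, B

A → match
B → match
C → no match
D → no match
E → no match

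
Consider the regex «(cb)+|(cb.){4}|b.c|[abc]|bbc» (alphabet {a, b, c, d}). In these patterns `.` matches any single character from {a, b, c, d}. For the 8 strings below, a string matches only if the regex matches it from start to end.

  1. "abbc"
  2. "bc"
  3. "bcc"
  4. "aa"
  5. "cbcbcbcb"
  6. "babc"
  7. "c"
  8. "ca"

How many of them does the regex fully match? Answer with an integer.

1 → no match
2 → no match
3 → match
4 → no match
5 → match
6 → no match
7 → match
8 → no match
Total matched: 3

3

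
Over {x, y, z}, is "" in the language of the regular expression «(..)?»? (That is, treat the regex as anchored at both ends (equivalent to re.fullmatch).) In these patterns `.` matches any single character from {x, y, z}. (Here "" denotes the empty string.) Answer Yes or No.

Yes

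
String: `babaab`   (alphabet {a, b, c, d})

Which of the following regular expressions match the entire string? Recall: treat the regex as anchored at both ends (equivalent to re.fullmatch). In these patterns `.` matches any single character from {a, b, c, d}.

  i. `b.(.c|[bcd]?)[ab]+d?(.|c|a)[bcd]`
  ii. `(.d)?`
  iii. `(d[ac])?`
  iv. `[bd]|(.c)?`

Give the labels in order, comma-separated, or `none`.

i

i → match
ii → no match
iii → no match
iv → no match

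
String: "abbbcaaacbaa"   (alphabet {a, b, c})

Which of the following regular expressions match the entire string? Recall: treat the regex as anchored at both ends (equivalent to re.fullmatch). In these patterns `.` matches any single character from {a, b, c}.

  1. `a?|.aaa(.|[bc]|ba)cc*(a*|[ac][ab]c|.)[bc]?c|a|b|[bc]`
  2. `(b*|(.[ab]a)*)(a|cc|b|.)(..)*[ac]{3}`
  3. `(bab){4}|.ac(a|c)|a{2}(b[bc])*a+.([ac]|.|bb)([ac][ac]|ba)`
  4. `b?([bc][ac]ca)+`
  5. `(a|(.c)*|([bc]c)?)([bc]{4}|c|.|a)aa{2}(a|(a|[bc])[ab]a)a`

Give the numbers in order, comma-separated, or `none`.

1 → no match
2 → no match
3 → no match
4 → no match — must end with "ca"
5 → match

5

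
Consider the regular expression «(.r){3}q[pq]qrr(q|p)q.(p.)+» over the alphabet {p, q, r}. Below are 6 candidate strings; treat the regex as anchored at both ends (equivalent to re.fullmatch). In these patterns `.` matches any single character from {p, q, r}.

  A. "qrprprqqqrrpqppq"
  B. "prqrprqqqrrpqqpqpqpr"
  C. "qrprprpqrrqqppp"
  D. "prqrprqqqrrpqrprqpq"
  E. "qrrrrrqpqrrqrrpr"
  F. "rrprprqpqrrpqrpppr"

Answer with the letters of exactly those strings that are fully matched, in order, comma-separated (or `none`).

A, B, F

A → match
B → match
C → no match
D → no match
E → no match
F → match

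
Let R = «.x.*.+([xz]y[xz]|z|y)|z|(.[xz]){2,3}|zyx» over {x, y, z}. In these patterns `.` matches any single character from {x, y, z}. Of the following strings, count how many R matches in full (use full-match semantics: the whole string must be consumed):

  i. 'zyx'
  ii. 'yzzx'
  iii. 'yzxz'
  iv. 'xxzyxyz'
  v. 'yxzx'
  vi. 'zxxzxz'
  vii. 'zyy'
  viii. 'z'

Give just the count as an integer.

i → match
ii → match
iii → match
iv → match
v → match
vi → match
vii → no match
viii → match
Total matched: 7

7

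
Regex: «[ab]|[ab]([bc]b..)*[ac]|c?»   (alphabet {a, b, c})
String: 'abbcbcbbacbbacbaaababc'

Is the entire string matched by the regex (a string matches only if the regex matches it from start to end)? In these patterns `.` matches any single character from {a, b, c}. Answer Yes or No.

No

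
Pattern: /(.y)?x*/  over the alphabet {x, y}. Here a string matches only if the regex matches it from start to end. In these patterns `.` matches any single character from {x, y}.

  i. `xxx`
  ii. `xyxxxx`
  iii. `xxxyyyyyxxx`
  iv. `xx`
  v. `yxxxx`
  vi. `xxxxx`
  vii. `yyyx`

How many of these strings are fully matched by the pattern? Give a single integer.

i. `xxx` → match
ii. `xyxxxx` → match
iii. `xxxyyyyyxxx` → no match
iv. `xx` → match
v. `yxxxx` → no match
vi. `xxxxx` → match
vii. `yyyx` → no match
Total matched: 4

4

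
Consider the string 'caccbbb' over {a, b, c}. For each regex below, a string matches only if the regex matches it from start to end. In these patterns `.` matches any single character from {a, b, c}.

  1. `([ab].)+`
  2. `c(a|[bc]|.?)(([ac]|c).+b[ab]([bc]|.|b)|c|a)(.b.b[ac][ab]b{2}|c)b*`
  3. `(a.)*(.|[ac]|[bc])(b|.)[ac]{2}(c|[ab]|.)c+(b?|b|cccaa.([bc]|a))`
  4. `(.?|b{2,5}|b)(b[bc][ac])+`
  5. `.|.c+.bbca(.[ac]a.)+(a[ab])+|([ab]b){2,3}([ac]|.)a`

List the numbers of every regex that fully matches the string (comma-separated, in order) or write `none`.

1 → no match
2 → match
3 → no match
4 → no match
5 → no match

2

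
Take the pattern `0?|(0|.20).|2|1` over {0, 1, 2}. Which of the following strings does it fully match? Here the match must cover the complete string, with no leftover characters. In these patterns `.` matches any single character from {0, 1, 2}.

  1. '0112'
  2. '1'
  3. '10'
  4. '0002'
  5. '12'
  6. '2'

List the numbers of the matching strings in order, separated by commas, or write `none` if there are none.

1 → no match
2 → match
3 → no match
4 → no match
5 → no match
6 → match

2, 6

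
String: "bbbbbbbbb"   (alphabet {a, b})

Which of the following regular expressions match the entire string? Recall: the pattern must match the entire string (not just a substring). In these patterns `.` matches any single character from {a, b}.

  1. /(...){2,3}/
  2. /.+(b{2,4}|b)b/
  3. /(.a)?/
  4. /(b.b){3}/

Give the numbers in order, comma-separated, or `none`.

1, 2, 4

1 → match
2 → match
3 → no match
4 → match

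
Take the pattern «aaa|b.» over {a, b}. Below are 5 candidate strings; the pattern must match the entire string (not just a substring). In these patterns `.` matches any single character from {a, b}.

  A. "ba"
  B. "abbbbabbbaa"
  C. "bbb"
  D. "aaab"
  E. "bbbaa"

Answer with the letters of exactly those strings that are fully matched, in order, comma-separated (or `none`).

A → match
B → no match
C → no match
D → no match
E → no match

A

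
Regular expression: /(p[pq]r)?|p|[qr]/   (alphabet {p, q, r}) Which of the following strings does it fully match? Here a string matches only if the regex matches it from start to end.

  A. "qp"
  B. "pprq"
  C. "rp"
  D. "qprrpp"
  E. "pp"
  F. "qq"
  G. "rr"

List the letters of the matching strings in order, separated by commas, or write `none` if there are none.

none

A → no match
B → no match
C → no match
D → no match
E → no match
F → no match
G → no match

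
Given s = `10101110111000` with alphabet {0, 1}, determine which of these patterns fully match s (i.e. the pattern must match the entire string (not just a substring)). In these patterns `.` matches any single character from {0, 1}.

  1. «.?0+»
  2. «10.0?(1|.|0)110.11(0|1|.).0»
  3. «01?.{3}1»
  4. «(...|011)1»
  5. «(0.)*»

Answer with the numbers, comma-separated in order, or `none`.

1 → no match
2 → match
3 → no match — must start with `0`
4 → no match — must end with `1`
5 → no match

2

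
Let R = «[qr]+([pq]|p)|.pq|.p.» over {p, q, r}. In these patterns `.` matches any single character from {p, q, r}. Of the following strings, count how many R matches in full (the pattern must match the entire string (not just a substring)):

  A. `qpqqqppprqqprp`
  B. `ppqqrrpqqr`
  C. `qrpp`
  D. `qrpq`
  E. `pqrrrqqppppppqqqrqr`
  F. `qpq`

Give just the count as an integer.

A → no match
B → no match
C → no match
D → no match
E → no match
F → match
Total matched: 1

1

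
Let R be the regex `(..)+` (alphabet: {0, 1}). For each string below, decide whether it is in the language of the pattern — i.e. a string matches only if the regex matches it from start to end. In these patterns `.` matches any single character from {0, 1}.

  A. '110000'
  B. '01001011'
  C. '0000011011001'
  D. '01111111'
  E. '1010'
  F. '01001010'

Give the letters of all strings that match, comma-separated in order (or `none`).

A. '110000' → match
B. '01001011' → match
C → no match
D. '01111111' → match
E. '1010' → match
F. '01001010' → match

A, B, D, E, F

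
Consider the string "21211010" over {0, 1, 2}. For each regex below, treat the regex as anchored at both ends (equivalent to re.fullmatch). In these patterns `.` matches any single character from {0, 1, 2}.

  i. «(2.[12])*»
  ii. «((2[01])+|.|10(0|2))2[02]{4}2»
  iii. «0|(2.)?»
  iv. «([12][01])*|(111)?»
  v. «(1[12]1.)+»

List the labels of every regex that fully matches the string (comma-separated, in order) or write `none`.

iv

i → no match
ii → no match — must end with "2"
iii → no match
iv → match
v → no match — must start with "1"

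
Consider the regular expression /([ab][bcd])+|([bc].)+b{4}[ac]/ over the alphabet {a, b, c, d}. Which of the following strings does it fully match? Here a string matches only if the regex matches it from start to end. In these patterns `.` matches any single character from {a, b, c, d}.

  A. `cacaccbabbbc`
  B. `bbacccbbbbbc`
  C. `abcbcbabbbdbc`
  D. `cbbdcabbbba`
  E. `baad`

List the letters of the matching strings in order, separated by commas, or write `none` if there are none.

D

A → no match
B → no match
C → no match
D → match
E → no match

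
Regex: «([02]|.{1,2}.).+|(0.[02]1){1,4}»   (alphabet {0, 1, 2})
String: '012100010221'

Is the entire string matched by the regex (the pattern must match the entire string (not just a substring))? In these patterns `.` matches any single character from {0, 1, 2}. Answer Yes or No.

Yes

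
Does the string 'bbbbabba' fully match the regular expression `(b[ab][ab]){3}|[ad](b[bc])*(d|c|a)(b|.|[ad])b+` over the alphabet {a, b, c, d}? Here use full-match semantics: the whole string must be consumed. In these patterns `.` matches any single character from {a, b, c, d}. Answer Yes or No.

No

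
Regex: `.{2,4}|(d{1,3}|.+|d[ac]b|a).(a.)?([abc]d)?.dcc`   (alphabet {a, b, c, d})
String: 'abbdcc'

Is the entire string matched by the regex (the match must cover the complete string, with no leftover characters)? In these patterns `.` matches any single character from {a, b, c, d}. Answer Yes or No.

Yes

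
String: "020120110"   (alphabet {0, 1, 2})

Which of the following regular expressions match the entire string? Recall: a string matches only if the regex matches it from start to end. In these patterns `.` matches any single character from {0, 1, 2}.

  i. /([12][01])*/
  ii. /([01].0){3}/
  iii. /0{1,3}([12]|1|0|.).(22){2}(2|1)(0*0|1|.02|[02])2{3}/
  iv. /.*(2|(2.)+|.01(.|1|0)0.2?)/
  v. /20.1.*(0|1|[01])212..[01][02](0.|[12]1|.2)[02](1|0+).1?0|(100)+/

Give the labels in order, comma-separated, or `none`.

ii

i → no match
ii → match
iii → no match — must end with "2"
iv → no match
v → no match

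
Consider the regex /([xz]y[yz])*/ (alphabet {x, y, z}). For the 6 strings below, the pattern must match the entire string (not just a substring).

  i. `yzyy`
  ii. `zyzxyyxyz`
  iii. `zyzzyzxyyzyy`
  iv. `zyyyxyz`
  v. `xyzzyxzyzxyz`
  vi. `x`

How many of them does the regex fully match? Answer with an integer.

2

i. `yzyy` → no match
ii. `zyzxyyxyz` → match
iii. `zyzzyzxyyzyy` → match
iv. `zyyyxyz` → no match
v. `xyzzyxzyzxyz` → no match
vi. `x` → no match
Total matched: 2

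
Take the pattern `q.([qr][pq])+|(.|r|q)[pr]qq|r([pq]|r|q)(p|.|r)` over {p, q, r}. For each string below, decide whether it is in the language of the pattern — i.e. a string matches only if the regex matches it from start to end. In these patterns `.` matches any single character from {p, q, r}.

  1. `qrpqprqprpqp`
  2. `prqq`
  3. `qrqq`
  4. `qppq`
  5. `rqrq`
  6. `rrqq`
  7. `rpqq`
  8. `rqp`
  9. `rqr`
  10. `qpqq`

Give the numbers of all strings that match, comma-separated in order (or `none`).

2, 3, 6, 7, 8, 9, 10

1 → no match
2 → match
3 → match
4 → no match
5 → no match
6 → match
7 → match
8 → match
9 → match
10 → match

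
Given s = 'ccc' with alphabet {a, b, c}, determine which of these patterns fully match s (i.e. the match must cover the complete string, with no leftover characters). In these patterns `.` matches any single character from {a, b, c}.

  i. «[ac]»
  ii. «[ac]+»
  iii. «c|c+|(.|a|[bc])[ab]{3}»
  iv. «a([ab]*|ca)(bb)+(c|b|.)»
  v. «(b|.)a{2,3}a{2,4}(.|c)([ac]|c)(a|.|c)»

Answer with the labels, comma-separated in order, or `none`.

i → no match
ii → match
iii → match
iv → no match — must start with 'a'
v → no match

ii, iii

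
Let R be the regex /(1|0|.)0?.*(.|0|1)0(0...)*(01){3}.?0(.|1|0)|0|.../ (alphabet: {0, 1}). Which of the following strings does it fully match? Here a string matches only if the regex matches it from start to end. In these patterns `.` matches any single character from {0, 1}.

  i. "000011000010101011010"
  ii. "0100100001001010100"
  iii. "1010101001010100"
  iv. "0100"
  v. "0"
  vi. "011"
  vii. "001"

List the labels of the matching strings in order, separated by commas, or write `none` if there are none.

i → no match
ii → match
iii → match
iv → no match
v → match
vi → match
vii → match

ii, iii, v, vi, vii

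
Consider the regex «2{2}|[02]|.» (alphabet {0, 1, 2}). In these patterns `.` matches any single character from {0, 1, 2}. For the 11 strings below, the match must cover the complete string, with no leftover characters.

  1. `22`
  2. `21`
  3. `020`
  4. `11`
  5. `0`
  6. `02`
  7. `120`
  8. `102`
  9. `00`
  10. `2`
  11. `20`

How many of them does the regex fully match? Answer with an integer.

3

1 → match
2 → no match
3 → no match
4 → no match
5 → match
6 → no match
7 → no match
8 → no match
9 → no match
10 → match
11 → no match
Total matched: 3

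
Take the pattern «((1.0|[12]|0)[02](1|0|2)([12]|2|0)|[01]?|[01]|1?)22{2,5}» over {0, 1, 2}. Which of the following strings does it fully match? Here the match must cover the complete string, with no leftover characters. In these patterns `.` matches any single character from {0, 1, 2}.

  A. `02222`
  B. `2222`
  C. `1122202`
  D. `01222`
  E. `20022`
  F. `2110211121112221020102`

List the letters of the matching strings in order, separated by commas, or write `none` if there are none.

A, B

A → match
B → match
C → no match
D → no match
E → no match
F → no match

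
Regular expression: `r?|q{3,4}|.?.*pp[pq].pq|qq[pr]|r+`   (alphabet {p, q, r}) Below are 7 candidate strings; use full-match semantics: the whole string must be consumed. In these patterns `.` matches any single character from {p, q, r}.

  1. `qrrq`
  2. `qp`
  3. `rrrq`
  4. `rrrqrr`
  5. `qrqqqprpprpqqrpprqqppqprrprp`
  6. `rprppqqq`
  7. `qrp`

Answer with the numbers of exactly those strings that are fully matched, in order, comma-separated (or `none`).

1. `qrrq` → no match
2. `qp` → no match
3. `rrrq` → no match
4. `rrrqrr` → no match
5 → no match
6. `rprppqqq` → no match
7. `qrp` → no match

none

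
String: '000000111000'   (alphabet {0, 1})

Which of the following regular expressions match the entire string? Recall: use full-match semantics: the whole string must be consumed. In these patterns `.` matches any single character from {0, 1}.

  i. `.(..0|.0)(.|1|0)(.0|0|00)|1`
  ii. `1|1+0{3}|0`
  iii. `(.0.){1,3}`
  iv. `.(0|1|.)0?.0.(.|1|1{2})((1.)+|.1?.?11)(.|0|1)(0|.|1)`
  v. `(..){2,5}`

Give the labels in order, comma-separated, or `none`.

i → no match
ii → no match
iii → no match
iv → match
v → no match

iv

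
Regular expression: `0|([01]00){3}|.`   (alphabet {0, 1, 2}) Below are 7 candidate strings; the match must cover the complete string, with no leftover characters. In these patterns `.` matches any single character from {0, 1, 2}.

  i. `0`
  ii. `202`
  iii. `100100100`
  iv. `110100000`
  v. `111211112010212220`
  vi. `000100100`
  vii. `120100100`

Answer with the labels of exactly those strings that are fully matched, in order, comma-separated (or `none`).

i. `0` → match
ii. `202` → no match
iii. `100100100` → match
iv. `110100000` → no match
v → no match
vi. `000100100` → match
vii. `120100100` → no match

i, iii, vi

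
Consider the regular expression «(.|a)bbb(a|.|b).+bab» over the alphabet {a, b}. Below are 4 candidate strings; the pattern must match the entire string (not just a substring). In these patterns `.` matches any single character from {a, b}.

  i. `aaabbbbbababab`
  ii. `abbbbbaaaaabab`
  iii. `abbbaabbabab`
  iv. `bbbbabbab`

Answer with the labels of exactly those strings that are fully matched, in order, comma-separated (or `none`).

i → no match
ii → match
iii. `abbbaabbabab` → match
iv. `bbbbabbab` → match

ii, iii, iv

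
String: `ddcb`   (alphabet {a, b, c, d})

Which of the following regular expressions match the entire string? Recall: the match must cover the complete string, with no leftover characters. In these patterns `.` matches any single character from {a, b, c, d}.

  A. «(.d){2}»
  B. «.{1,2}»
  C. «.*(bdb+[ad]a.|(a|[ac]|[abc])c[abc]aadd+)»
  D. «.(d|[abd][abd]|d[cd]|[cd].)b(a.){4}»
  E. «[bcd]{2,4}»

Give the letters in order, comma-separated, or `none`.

E

A → no match — must end with `d`
B → no match
C → no match
D → no match
E → match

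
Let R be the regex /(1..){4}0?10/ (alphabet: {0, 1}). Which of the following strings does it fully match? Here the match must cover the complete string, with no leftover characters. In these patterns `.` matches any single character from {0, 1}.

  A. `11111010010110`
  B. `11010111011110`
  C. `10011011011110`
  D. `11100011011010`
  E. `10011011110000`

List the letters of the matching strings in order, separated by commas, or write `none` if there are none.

A, B, C

A → match
B → match
C → match
D → no match
E → no match — must end with `10`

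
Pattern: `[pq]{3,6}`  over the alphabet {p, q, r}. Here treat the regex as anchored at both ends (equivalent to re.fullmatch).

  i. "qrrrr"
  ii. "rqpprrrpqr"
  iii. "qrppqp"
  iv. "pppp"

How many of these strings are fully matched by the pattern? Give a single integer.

i → no match
ii → no match
iii → no match
iv → match
Total matched: 1

1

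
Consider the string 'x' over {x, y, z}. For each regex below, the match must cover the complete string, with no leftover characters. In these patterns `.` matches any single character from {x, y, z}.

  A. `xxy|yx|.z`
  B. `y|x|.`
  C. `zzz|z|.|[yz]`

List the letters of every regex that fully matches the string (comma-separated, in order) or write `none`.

B, C

A → no match
B → match
C → match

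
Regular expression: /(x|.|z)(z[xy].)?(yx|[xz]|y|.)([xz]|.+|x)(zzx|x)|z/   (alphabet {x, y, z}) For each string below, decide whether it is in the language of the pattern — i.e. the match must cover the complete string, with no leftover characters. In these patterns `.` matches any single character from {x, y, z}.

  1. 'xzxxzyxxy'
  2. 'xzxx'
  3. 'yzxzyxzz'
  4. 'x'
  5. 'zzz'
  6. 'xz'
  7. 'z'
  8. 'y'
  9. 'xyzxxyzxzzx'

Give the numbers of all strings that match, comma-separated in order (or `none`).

2, 7, 9

1 → no match
2 → match
3 → no match
4 → no match
5 → no match
6 → no match
7 → match
8 → no match
9 → match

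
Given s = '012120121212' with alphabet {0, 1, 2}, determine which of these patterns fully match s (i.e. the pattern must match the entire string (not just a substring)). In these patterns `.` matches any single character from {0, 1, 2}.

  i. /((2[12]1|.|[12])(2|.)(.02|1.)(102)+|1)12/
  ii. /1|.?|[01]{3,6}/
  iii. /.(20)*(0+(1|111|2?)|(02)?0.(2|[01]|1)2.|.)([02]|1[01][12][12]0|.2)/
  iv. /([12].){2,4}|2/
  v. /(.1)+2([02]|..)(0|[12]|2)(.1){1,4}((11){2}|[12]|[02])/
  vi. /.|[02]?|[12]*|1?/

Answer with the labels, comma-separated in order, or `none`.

v

i → no match
ii → no match
iii → no match
iv → no match
v → match
vi → no match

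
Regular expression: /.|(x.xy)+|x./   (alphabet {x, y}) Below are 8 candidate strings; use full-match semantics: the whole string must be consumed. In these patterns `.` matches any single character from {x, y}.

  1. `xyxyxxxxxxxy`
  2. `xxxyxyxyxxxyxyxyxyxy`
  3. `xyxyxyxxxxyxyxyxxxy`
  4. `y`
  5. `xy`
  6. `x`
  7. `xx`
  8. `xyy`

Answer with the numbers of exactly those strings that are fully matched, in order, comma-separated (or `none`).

1 → no match
2 → match
3 → no match
4 → match
5 → match
6 → match
7 → match
8 → no match

2, 4, 5, 6, 7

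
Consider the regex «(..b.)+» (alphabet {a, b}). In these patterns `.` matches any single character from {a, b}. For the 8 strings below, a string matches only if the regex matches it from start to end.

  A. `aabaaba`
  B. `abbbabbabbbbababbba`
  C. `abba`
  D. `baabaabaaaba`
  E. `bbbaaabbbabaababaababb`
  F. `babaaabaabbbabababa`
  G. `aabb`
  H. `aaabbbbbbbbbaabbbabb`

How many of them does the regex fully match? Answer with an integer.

A → no match
B → no match
C → match
D → no match
E → no match
F → no match
G → match
H → no match
Total matched: 2

2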